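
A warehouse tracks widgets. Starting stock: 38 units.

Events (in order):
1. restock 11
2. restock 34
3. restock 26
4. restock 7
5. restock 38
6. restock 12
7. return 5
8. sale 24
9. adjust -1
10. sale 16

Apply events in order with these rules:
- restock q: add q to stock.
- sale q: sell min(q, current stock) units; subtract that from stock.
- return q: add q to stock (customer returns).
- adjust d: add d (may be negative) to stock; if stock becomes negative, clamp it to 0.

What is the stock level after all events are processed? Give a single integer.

Processing events:
Start: stock = 38
  Event 1 (restock 11): 38 + 11 = 49
  Event 2 (restock 34): 49 + 34 = 83
  Event 3 (restock 26): 83 + 26 = 109
  Event 4 (restock 7): 109 + 7 = 116
  Event 5 (restock 38): 116 + 38 = 154
  Event 6 (restock 12): 154 + 12 = 166
  Event 7 (return 5): 166 + 5 = 171
  Event 8 (sale 24): sell min(24,171)=24. stock: 171 - 24 = 147. total_sold = 24
  Event 9 (adjust -1): 147 + -1 = 146
  Event 10 (sale 16): sell min(16,146)=16. stock: 146 - 16 = 130. total_sold = 40
Final: stock = 130, total_sold = 40

Answer: 130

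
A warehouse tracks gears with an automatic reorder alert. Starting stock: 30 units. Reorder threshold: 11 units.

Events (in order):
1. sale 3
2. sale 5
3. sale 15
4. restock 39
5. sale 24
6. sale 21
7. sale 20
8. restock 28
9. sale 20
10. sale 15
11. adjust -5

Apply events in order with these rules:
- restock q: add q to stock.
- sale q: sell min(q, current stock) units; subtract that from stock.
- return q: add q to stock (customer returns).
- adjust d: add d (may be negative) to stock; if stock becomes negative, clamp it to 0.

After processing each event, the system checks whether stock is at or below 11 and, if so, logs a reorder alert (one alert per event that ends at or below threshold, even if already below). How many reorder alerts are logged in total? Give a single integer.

Processing events:
Start: stock = 30
  Event 1 (sale 3): sell min(3,30)=3. stock: 30 - 3 = 27. total_sold = 3
  Event 2 (sale 5): sell min(5,27)=5. stock: 27 - 5 = 22. total_sold = 8
  Event 3 (sale 15): sell min(15,22)=15. stock: 22 - 15 = 7. total_sold = 23
  Event 4 (restock 39): 7 + 39 = 46
  Event 5 (sale 24): sell min(24,46)=24. stock: 46 - 24 = 22. total_sold = 47
  Event 6 (sale 21): sell min(21,22)=21. stock: 22 - 21 = 1. total_sold = 68
  Event 7 (sale 20): sell min(20,1)=1. stock: 1 - 1 = 0. total_sold = 69
  Event 8 (restock 28): 0 + 28 = 28
  Event 9 (sale 20): sell min(20,28)=20. stock: 28 - 20 = 8. total_sold = 89
  Event 10 (sale 15): sell min(15,8)=8. stock: 8 - 8 = 0. total_sold = 97
  Event 11 (adjust -5): 0 + -5 = 0 (clamped to 0)
Final: stock = 0, total_sold = 97

Checking against threshold 11:
  After event 1: stock=27 > 11
  After event 2: stock=22 > 11
  After event 3: stock=7 <= 11 -> ALERT
  After event 4: stock=46 > 11
  After event 5: stock=22 > 11
  After event 6: stock=1 <= 11 -> ALERT
  After event 7: stock=0 <= 11 -> ALERT
  After event 8: stock=28 > 11
  After event 9: stock=8 <= 11 -> ALERT
  After event 10: stock=0 <= 11 -> ALERT
  After event 11: stock=0 <= 11 -> ALERT
Alert events: [3, 6, 7, 9, 10, 11]. Count = 6

Answer: 6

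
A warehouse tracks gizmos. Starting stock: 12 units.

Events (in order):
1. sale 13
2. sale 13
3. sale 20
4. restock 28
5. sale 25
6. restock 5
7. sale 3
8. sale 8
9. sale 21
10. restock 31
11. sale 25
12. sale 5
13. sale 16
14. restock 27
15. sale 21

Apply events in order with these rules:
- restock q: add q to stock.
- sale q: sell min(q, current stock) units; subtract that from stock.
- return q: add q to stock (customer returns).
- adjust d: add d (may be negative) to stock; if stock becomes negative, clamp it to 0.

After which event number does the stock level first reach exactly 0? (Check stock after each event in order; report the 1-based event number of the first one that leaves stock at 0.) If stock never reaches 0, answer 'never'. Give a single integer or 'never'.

Answer: 1

Derivation:
Processing events:
Start: stock = 12
  Event 1 (sale 13): sell min(13,12)=12. stock: 12 - 12 = 0. total_sold = 12
  Event 2 (sale 13): sell min(13,0)=0. stock: 0 - 0 = 0. total_sold = 12
  Event 3 (sale 20): sell min(20,0)=0. stock: 0 - 0 = 0. total_sold = 12
  Event 4 (restock 28): 0 + 28 = 28
  Event 5 (sale 25): sell min(25,28)=25. stock: 28 - 25 = 3. total_sold = 37
  Event 6 (restock 5): 3 + 5 = 8
  Event 7 (sale 3): sell min(3,8)=3. stock: 8 - 3 = 5. total_sold = 40
  Event 8 (sale 8): sell min(8,5)=5. stock: 5 - 5 = 0. total_sold = 45
  Event 9 (sale 21): sell min(21,0)=0. stock: 0 - 0 = 0. total_sold = 45
  Event 10 (restock 31): 0 + 31 = 31
  Event 11 (sale 25): sell min(25,31)=25. stock: 31 - 25 = 6. total_sold = 70
  Event 12 (sale 5): sell min(5,6)=5. stock: 6 - 5 = 1. total_sold = 75
  Event 13 (sale 16): sell min(16,1)=1. stock: 1 - 1 = 0. total_sold = 76
  Event 14 (restock 27): 0 + 27 = 27
  Event 15 (sale 21): sell min(21,27)=21. stock: 27 - 21 = 6. total_sold = 97
Final: stock = 6, total_sold = 97

First zero at event 1.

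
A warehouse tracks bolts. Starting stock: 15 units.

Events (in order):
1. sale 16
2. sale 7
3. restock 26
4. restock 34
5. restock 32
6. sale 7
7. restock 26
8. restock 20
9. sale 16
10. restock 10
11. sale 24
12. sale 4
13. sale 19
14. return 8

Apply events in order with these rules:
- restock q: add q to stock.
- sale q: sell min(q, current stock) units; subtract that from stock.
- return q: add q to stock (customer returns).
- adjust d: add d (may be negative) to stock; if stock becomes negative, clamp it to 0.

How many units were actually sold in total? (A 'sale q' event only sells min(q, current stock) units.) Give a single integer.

Answer: 85

Derivation:
Processing events:
Start: stock = 15
  Event 1 (sale 16): sell min(16,15)=15. stock: 15 - 15 = 0. total_sold = 15
  Event 2 (sale 7): sell min(7,0)=0. stock: 0 - 0 = 0. total_sold = 15
  Event 3 (restock 26): 0 + 26 = 26
  Event 4 (restock 34): 26 + 34 = 60
  Event 5 (restock 32): 60 + 32 = 92
  Event 6 (sale 7): sell min(7,92)=7. stock: 92 - 7 = 85. total_sold = 22
  Event 7 (restock 26): 85 + 26 = 111
  Event 8 (restock 20): 111 + 20 = 131
  Event 9 (sale 16): sell min(16,131)=16. stock: 131 - 16 = 115. total_sold = 38
  Event 10 (restock 10): 115 + 10 = 125
  Event 11 (sale 24): sell min(24,125)=24. stock: 125 - 24 = 101. total_sold = 62
  Event 12 (sale 4): sell min(4,101)=4. stock: 101 - 4 = 97. total_sold = 66
  Event 13 (sale 19): sell min(19,97)=19. stock: 97 - 19 = 78. total_sold = 85
  Event 14 (return 8): 78 + 8 = 86
Final: stock = 86, total_sold = 85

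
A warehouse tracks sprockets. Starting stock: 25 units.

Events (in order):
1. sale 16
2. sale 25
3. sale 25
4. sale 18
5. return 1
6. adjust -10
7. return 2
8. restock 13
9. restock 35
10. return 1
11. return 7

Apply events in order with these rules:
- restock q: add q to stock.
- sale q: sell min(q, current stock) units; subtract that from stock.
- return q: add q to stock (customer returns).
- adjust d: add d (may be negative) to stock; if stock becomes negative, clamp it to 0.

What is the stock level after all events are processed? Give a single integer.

Answer: 58

Derivation:
Processing events:
Start: stock = 25
  Event 1 (sale 16): sell min(16,25)=16. stock: 25 - 16 = 9. total_sold = 16
  Event 2 (sale 25): sell min(25,9)=9. stock: 9 - 9 = 0. total_sold = 25
  Event 3 (sale 25): sell min(25,0)=0. stock: 0 - 0 = 0. total_sold = 25
  Event 4 (sale 18): sell min(18,0)=0. stock: 0 - 0 = 0. total_sold = 25
  Event 5 (return 1): 0 + 1 = 1
  Event 6 (adjust -10): 1 + -10 = 0 (clamped to 0)
  Event 7 (return 2): 0 + 2 = 2
  Event 8 (restock 13): 2 + 13 = 15
  Event 9 (restock 35): 15 + 35 = 50
  Event 10 (return 1): 50 + 1 = 51
  Event 11 (return 7): 51 + 7 = 58
Final: stock = 58, total_sold = 25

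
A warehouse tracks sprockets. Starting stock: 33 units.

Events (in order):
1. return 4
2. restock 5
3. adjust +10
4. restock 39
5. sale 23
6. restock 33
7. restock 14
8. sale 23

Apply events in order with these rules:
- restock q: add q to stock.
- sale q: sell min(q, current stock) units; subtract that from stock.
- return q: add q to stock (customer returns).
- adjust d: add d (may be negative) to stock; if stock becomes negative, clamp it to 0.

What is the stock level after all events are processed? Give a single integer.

Answer: 92

Derivation:
Processing events:
Start: stock = 33
  Event 1 (return 4): 33 + 4 = 37
  Event 2 (restock 5): 37 + 5 = 42
  Event 3 (adjust +10): 42 + 10 = 52
  Event 4 (restock 39): 52 + 39 = 91
  Event 5 (sale 23): sell min(23,91)=23. stock: 91 - 23 = 68. total_sold = 23
  Event 6 (restock 33): 68 + 33 = 101
  Event 7 (restock 14): 101 + 14 = 115
  Event 8 (sale 23): sell min(23,115)=23. stock: 115 - 23 = 92. total_sold = 46
Final: stock = 92, total_sold = 46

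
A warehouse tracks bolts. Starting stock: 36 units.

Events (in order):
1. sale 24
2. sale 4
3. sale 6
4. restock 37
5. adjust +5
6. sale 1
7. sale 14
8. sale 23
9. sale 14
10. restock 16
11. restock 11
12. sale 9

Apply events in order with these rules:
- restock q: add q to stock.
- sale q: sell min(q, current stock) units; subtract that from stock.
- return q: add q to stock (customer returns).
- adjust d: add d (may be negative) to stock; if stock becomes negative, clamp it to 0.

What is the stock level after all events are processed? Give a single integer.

Answer: 18

Derivation:
Processing events:
Start: stock = 36
  Event 1 (sale 24): sell min(24,36)=24. stock: 36 - 24 = 12. total_sold = 24
  Event 2 (sale 4): sell min(4,12)=4. stock: 12 - 4 = 8. total_sold = 28
  Event 3 (sale 6): sell min(6,8)=6. stock: 8 - 6 = 2. total_sold = 34
  Event 4 (restock 37): 2 + 37 = 39
  Event 5 (adjust +5): 39 + 5 = 44
  Event 6 (sale 1): sell min(1,44)=1. stock: 44 - 1 = 43. total_sold = 35
  Event 7 (sale 14): sell min(14,43)=14. stock: 43 - 14 = 29. total_sold = 49
  Event 8 (sale 23): sell min(23,29)=23. stock: 29 - 23 = 6. total_sold = 72
  Event 9 (sale 14): sell min(14,6)=6. stock: 6 - 6 = 0. total_sold = 78
  Event 10 (restock 16): 0 + 16 = 16
  Event 11 (restock 11): 16 + 11 = 27
  Event 12 (sale 9): sell min(9,27)=9. stock: 27 - 9 = 18. total_sold = 87
Final: stock = 18, total_sold = 87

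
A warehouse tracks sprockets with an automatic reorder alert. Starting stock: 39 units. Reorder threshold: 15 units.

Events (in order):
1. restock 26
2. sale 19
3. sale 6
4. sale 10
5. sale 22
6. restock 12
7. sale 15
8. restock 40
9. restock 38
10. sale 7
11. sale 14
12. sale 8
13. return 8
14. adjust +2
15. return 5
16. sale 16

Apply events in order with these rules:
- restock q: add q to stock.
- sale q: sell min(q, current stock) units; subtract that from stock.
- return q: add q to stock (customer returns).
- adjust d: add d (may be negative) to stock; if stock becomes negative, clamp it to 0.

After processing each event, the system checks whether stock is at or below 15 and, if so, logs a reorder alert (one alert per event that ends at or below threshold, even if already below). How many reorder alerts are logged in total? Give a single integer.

Processing events:
Start: stock = 39
  Event 1 (restock 26): 39 + 26 = 65
  Event 2 (sale 19): sell min(19,65)=19. stock: 65 - 19 = 46. total_sold = 19
  Event 3 (sale 6): sell min(6,46)=6. stock: 46 - 6 = 40. total_sold = 25
  Event 4 (sale 10): sell min(10,40)=10. stock: 40 - 10 = 30. total_sold = 35
  Event 5 (sale 22): sell min(22,30)=22. stock: 30 - 22 = 8. total_sold = 57
  Event 6 (restock 12): 8 + 12 = 20
  Event 7 (sale 15): sell min(15,20)=15. stock: 20 - 15 = 5. total_sold = 72
  Event 8 (restock 40): 5 + 40 = 45
  Event 9 (restock 38): 45 + 38 = 83
  Event 10 (sale 7): sell min(7,83)=7. stock: 83 - 7 = 76. total_sold = 79
  Event 11 (sale 14): sell min(14,76)=14. stock: 76 - 14 = 62. total_sold = 93
  Event 12 (sale 8): sell min(8,62)=8. stock: 62 - 8 = 54. total_sold = 101
  Event 13 (return 8): 54 + 8 = 62
  Event 14 (adjust +2): 62 + 2 = 64
  Event 15 (return 5): 64 + 5 = 69
  Event 16 (sale 16): sell min(16,69)=16. stock: 69 - 16 = 53. total_sold = 117
Final: stock = 53, total_sold = 117

Checking against threshold 15:
  After event 1: stock=65 > 15
  After event 2: stock=46 > 15
  After event 3: stock=40 > 15
  After event 4: stock=30 > 15
  After event 5: stock=8 <= 15 -> ALERT
  After event 6: stock=20 > 15
  After event 7: stock=5 <= 15 -> ALERT
  After event 8: stock=45 > 15
  After event 9: stock=83 > 15
  After event 10: stock=76 > 15
  After event 11: stock=62 > 15
  After event 12: stock=54 > 15
  After event 13: stock=62 > 15
  After event 14: stock=64 > 15
  After event 15: stock=69 > 15
  After event 16: stock=53 > 15
Alert events: [5, 7]. Count = 2

Answer: 2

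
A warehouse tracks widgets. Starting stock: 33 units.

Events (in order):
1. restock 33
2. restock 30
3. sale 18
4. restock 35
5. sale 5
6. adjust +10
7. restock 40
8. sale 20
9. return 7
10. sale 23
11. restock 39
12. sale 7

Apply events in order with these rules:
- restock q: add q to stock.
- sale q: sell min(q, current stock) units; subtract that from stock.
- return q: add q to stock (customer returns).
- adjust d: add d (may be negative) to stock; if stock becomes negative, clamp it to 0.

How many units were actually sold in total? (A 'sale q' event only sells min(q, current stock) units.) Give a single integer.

Answer: 73

Derivation:
Processing events:
Start: stock = 33
  Event 1 (restock 33): 33 + 33 = 66
  Event 2 (restock 30): 66 + 30 = 96
  Event 3 (sale 18): sell min(18,96)=18. stock: 96 - 18 = 78. total_sold = 18
  Event 4 (restock 35): 78 + 35 = 113
  Event 5 (sale 5): sell min(5,113)=5. stock: 113 - 5 = 108. total_sold = 23
  Event 6 (adjust +10): 108 + 10 = 118
  Event 7 (restock 40): 118 + 40 = 158
  Event 8 (sale 20): sell min(20,158)=20. stock: 158 - 20 = 138. total_sold = 43
  Event 9 (return 7): 138 + 7 = 145
  Event 10 (sale 23): sell min(23,145)=23. stock: 145 - 23 = 122. total_sold = 66
  Event 11 (restock 39): 122 + 39 = 161
  Event 12 (sale 7): sell min(7,161)=7. stock: 161 - 7 = 154. total_sold = 73
Final: stock = 154, total_sold = 73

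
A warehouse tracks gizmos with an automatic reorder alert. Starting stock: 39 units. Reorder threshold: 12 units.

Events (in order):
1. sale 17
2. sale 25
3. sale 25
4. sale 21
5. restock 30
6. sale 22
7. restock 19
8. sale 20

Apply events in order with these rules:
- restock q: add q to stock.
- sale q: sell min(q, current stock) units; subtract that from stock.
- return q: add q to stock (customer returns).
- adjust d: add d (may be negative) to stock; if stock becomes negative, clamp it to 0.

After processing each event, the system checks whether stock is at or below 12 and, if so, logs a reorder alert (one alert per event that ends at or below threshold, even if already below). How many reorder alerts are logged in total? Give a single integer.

Answer: 5

Derivation:
Processing events:
Start: stock = 39
  Event 1 (sale 17): sell min(17,39)=17. stock: 39 - 17 = 22. total_sold = 17
  Event 2 (sale 25): sell min(25,22)=22. stock: 22 - 22 = 0. total_sold = 39
  Event 3 (sale 25): sell min(25,0)=0. stock: 0 - 0 = 0. total_sold = 39
  Event 4 (sale 21): sell min(21,0)=0. stock: 0 - 0 = 0. total_sold = 39
  Event 5 (restock 30): 0 + 30 = 30
  Event 6 (sale 22): sell min(22,30)=22. stock: 30 - 22 = 8. total_sold = 61
  Event 7 (restock 19): 8 + 19 = 27
  Event 8 (sale 20): sell min(20,27)=20. stock: 27 - 20 = 7. total_sold = 81
Final: stock = 7, total_sold = 81

Checking against threshold 12:
  After event 1: stock=22 > 12
  After event 2: stock=0 <= 12 -> ALERT
  After event 3: stock=0 <= 12 -> ALERT
  After event 4: stock=0 <= 12 -> ALERT
  After event 5: stock=30 > 12
  After event 6: stock=8 <= 12 -> ALERT
  After event 7: stock=27 > 12
  After event 8: stock=7 <= 12 -> ALERT
Alert events: [2, 3, 4, 6, 8]. Count = 5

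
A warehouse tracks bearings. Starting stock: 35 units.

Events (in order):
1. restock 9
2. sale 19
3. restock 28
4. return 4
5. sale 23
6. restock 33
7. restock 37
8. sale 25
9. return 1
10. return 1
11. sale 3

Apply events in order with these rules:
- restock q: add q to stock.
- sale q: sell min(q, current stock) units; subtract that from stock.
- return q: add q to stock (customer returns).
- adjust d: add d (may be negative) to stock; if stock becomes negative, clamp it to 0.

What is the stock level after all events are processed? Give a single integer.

Processing events:
Start: stock = 35
  Event 1 (restock 9): 35 + 9 = 44
  Event 2 (sale 19): sell min(19,44)=19. stock: 44 - 19 = 25. total_sold = 19
  Event 3 (restock 28): 25 + 28 = 53
  Event 4 (return 4): 53 + 4 = 57
  Event 5 (sale 23): sell min(23,57)=23. stock: 57 - 23 = 34. total_sold = 42
  Event 6 (restock 33): 34 + 33 = 67
  Event 7 (restock 37): 67 + 37 = 104
  Event 8 (sale 25): sell min(25,104)=25. stock: 104 - 25 = 79. total_sold = 67
  Event 9 (return 1): 79 + 1 = 80
  Event 10 (return 1): 80 + 1 = 81
  Event 11 (sale 3): sell min(3,81)=3. stock: 81 - 3 = 78. total_sold = 70
Final: stock = 78, total_sold = 70

Answer: 78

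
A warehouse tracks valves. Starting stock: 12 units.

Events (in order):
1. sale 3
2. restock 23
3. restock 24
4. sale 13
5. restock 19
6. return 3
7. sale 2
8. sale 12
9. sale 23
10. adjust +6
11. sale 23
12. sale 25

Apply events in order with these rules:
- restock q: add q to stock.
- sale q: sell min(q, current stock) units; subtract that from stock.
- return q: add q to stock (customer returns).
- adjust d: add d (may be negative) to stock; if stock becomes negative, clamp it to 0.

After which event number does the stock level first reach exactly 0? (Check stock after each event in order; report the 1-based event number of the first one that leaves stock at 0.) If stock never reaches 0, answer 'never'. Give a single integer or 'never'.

Processing events:
Start: stock = 12
  Event 1 (sale 3): sell min(3,12)=3. stock: 12 - 3 = 9. total_sold = 3
  Event 2 (restock 23): 9 + 23 = 32
  Event 3 (restock 24): 32 + 24 = 56
  Event 4 (sale 13): sell min(13,56)=13. stock: 56 - 13 = 43. total_sold = 16
  Event 5 (restock 19): 43 + 19 = 62
  Event 6 (return 3): 62 + 3 = 65
  Event 7 (sale 2): sell min(2,65)=2. stock: 65 - 2 = 63. total_sold = 18
  Event 8 (sale 12): sell min(12,63)=12. stock: 63 - 12 = 51. total_sold = 30
  Event 9 (sale 23): sell min(23,51)=23. stock: 51 - 23 = 28. total_sold = 53
  Event 10 (adjust +6): 28 + 6 = 34
  Event 11 (sale 23): sell min(23,34)=23. stock: 34 - 23 = 11. total_sold = 76
  Event 12 (sale 25): sell min(25,11)=11. stock: 11 - 11 = 0. total_sold = 87
Final: stock = 0, total_sold = 87

First zero at event 12.

Answer: 12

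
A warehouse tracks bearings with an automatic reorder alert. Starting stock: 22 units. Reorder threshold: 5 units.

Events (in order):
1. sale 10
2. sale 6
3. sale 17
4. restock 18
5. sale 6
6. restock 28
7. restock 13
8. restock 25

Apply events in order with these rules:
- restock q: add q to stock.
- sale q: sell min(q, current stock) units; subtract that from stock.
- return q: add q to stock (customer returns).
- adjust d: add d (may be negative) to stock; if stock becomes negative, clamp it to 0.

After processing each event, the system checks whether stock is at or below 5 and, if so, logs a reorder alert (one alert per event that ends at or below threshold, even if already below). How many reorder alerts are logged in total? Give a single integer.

Processing events:
Start: stock = 22
  Event 1 (sale 10): sell min(10,22)=10. stock: 22 - 10 = 12. total_sold = 10
  Event 2 (sale 6): sell min(6,12)=6. stock: 12 - 6 = 6. total_sold = 16
  Event 3 (sale 17): sell min(17,6)=6. stock: 6 - 6 = 0. total_sold = 22
  Event 4 (restock 18): 0 + 18 = 18
  Event 5 (sale 6): sell min(6,18)=6. stock: 18 - 6 = 12. total_sold = 28
  Event 6 (restock 28): 12 + 28 = 40
  Event 7 (restock 13): 40 + 13 = 53
  Event 8 (restock 25): 53 + 25 = 78
Final: stock = 78, total_sold = 28

Checking against threshold 5:
  After event 1: stock=12 > 5
  After event 2: stock=6 > 5
  After event 3: stock=0 <= 5 -> ALERT
  After event 4: stock=18 > 5
  After event 5: stock=12 > 5
  After event 6: stock=40 > 5
  After event 7: stock=53 > 5
  After event 8: stock=78 > 5
Alert events: [3]. Count = 1

Answer: 1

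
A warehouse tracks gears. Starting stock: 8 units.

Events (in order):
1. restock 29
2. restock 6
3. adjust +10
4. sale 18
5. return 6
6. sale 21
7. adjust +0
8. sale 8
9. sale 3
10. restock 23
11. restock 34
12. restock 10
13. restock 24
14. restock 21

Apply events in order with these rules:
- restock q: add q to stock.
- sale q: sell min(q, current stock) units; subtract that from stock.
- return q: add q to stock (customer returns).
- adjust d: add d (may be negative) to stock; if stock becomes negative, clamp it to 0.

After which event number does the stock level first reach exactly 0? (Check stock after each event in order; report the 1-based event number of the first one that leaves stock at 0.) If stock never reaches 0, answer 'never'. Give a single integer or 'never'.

Answer: never

Derivation:
Processing events:
Start: stock = 8
  Event 1 (restock 29): 8 + 29 = 37
  Event 2 (restock 6): 37 + 6 = 43
  Event 3 (adjust +10): 43 + 10 = 53
  Event 4 (sale 18): sell min(18,53)=18. stock: 53 - 18 = 35. total_sold = 18
  Event 5 (return 6): 35 + 6 = 41
  Event 6 (sale 21): sell min(21,41)=21. stock: 41 - 21 = 20. total_sold = 39
  Event 7 (adjust +0): 20 + 0 = 20
  Event 8 (sale 8): sell min(8,20)=8. stock: 20 - 8 = 12. total_sold = 47
  Event 9 (sale 3): sell min(3,12)=3. stock: 12 - 3 = 9. total_sold = 50
  Event 10 (restock 23): 9 + 23 = 32
  Event 11 (restock 34): 32 + 34 = 66
  Event 12 (restock 10): 66 + 10 = 76
  Event 13 (restock 24): 76 + 24 = 100
  Event 14 (restock 21): 100 + 21 = 121
Final: stock = 121, total_sold = 50

Stock never reaches 0.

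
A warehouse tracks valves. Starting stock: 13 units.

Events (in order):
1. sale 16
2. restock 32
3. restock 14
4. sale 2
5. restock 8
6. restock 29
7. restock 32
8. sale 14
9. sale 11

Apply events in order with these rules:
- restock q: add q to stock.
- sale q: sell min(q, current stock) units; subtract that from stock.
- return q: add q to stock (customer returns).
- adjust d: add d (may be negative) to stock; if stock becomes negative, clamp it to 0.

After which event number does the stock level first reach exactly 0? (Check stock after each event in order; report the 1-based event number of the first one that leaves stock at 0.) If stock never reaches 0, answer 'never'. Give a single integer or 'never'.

Processing events:
Start: stock = 13
  Event 1 (sale 16): sell min(16,13)=13. stock: 13 - 13 = 0. total_sold = 13
  Event 2 (restock 32): 0 + 32 = 32
  Event 3 (restock 14): 32 + 14 = 46
  Event 4 (sale 2): sell min(2,46)=2. stock: 46 - 2 = 44. total_sold = 15
  Event 5 (restock 8): 44 + 8 = 52
  Event 6 (restock 29): 52 + 29 = 81
  Event 7 (restock 32): 81 + 32 = 113
  Event 8 (sale 14): sell min(14,113)=14. stock: 113 - 14 = 99. total_sold = 29
  Event 9 (sale 11): sell min(11,99)=11. stock: 99 - 11 = 88. total_sold = 40
Final: stock = 88, total_sold = 40

First zero at event 1.

Answer: 1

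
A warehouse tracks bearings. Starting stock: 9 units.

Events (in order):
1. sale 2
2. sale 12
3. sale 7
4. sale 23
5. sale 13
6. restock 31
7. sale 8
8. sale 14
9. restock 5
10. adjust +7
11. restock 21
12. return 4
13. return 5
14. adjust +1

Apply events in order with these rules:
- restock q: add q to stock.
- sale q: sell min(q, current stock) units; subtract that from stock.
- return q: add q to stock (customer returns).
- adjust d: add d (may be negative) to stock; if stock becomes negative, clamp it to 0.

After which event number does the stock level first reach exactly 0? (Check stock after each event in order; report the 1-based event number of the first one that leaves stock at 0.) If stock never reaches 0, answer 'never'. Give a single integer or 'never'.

Answer: 2

Derivation:
Processing events:
Start: stock = 9
  Event 1 (sale 2): sell min(2,9)=2. stock: 9 - 2 = 7. total_sold = 2
  Event 2 (sale 12): sell min(12,7)=7. stock: 7 - 7 = 0. total_sold = 9
  Event 3 (sale 7): sell min(7,0)=0. stock: 0 - 0 = 0. total_sold = 9
  Event 4 (sale 23): sell min(23,0)=0. stock: 0 - 0 = 0. total_sold = 9
  Event 5 (sale 13): sell min(13,0)=0. stock: 0 - 0 = 0. total_sold = 9
  Event 6 (restock 31): 0 + 31 = 31
  Event 7 (sale 8): sell min(8,31)=8. stock: 31 - 8 = 23. total_sold = 17
  Event 8 (sale 14): sell min(14,23)=14. stock: 23 - 14 = 9. total_sold = 31
  Event 9 (restock 5): 9 + 5 = 14
  Event 10 (adjust +7): 14 + 7 = 21
  Event 11 (restock 21): 21 + 21 = 42
  Event 12 (return 4): 42 + 4 = 46
  Event 13 (return 5): 46 + 5 = 51
  Event 14 (adjust +1): 51 + 1 = 52
Final: stock = 52, total_sold = 31

First zero at event 2.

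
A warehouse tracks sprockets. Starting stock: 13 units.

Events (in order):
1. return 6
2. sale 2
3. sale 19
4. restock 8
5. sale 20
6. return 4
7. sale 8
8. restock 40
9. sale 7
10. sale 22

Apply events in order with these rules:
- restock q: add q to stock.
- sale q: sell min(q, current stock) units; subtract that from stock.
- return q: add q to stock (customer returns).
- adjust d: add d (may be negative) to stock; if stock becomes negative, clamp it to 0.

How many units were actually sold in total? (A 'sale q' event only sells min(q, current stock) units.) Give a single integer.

Processing events:
Start: stock = 13
  Event 1 (return 6): 13 + 6 = 19
  Event 2 (sale 2): sell min(2,19)=2. stock: 19 - 2 = 17. total_sold = 2
  Event 3 (sale 19): sell min(19,17)=17. stock: 17 - 17 = 0. total_sold = 19
  Event 4 (restock 8): 0 + 8 = 8
  Event 5 (sale 20): sell min(20,8)=8. stock: 8 - 8 = 0. total_sold = 27
  Event 6 (return 4): 0 + 4 = 4
  Event 7 (sale 8): sell min(8,4)=4. stock: 4 - 4 = 0. total_sold = 31
  Event 8 (restock 40): 0 + 40 = 40
  Event 9 (sale 7): sell min(7,40)=7. stock: 40 - 7 = 33. total_sold = 38
  Event 10 (sale 22): sell min(22,33)=22. stock: 33 - 22 = 11. total_sold = 60
Final: stock = 11, total_sold = 60

Answer: 60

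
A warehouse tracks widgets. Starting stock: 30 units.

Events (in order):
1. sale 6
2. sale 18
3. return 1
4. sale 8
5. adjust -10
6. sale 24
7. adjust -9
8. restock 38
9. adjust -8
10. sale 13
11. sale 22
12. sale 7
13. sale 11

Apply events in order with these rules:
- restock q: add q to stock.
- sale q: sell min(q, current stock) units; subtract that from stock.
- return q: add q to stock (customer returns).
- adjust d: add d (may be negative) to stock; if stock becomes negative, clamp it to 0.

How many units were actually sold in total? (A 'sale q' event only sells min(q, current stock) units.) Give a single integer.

Answer: 61

Derivation:
Processing events:
Start: stock = 30
  Event 1 (sale 6): sell min(6,30)=6. stock: 30 - 6 = 24. total_sold = 6
  Event 2 (sale 18): sell min(18,24)=18. stock: 24 - 18 = 6. total_sold = 24
  Event 3 (return 1): 6 + 1 = 7
  Event 4 (sale 8): sell min(8,7)=7. stock: 7 - 7 = 0. total_sold = 31
  Event 5 (adjust -10): 0 + -10 = 0 (clamped to 0)
  Event 6 (sale 24): sell min(24,0)=0. stock: 0 - 0 = 0. total_sold = 31
  Event 7 (adjust -9): 0 + -9 = 0 (clamped to 0)
  Event 8 (restock 38): 0 + 38 = 38
  Event 9 (adjust -8): 38 + -8 = 30
  Event 10 (sale 13): sell min(13,30)=13. stock: 30 - 13 = 17. total_sold = 44
  Event 11 (sale 22): sell min(22,17)=17. stock: 17 - 17 = 0. total_sold = 61
  Event 12 (sale 7): sell min(7,0)=0. stock: 0 - 0 = 0. total_sold = 61
  Event 13 (sale 11): sell min(11,0)=0. stock: 0 - 0 = 0. total_sold = 61
Final: stock = 0, total_sold = 61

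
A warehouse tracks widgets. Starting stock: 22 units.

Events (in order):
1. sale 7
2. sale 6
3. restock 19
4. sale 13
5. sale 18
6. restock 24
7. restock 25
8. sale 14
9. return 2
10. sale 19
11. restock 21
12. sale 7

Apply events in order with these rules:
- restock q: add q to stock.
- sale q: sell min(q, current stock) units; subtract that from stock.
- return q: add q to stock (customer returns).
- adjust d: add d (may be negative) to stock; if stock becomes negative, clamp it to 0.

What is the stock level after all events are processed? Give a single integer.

Answer: 32

Derivation:
Processing events:
Start: stock = 22
  Event 1 (sale 7): sell min(7,22)=7. stock: 22 - 7 = 15. total_sold = 7
  Event 2 (sale 6): sell min(6,15)=6. stock: 15 - 6 = 9. total_sold = 13
  Event 3 (restock 19): 9 + 19 = 28
  Event 4 (sale 13): sell min(13,28)=13. stock: 28 - 13 = 15. total_sold = 26
  Event 5 (sale 18): sell min(18,15)=15. stock: 15 - 15 = 0. total_sold = 41
  Event 6 (restock 24): 0 + 24 = 24
  Event 7 (restock 25): 24 + 25 = 49
  Event 8 (sale 14): sell min(14,49)=14. stock: 49 - 14 = 35. total_sold = 55
  Event 9 (return 2): 35 + 2 = 37
  Event 10 (sale 19): sell min(19,37)=19. stock: 37 - 19 = 18. total_sold = 74
  Event 11 (restock 21): 18 + 21 = 39
  Event 12 (sale 7): sell min(7,39)=7. stock: 39 - 7 = 32. total_sold = 81
Final: stock = 32, total_sold = 81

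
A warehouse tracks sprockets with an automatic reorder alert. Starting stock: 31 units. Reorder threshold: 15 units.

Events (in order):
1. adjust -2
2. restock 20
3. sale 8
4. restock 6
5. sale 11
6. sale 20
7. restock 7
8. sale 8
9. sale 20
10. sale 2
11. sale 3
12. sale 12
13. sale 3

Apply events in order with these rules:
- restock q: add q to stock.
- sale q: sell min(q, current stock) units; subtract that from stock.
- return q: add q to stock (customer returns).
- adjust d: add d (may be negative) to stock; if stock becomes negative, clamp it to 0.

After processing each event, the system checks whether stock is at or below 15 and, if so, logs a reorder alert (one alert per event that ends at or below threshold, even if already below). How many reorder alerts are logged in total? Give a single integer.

Processing events:
Start: stock = 31
  Event 1 (adjust -2): 31 + -2 = 29
  Event 2 (restock 20): 29 + 20 = 49
  Event 3 (sale 8): sell min(8,49)=8. stock: 49 - 8 = 41. total_sold = 8
  Event 4 (restock 6): 41 + 6 = 47
  Event 5 (sale 11): sell min(11,47)=11. stock: 47 - 11 = 36. total_sold = 19
  Event 6 (sale 20): sell min(20,36)=20. stock: 36 - 20 = 16. total_sold = 39
  Event 7 (restock 7): 16 + 7 = 23
  Event 8 (sale 8): sell min(8,23)=8. stock: 23 - 8 = 15. total_sold = 47
  Event 9 (sale 20): sell min(20,15)=15. stock: 15 - 15 = 0. total_sold = 62
  Event 10 (sale 2): sell min(2,0)=0. stock: 0 - 0 = 0. total_sold = 62
  Event 11 (sale 3): sell min(3,0)=0. stock: 0 - 0 = 0. total_sold = 62
  Event 12 (sale 12): sell min(12,0)=0. stock: 0 - 0 = 0. total_sold = 62
  Event 13 (sale 3): sell min(3,0)=0. stock: 0 - 0 = 0. total_sold = 62
Final: stock = 0, total_sold = 62

Checking against threshold 15:
  After event 1: stock=29 > 15
  After event 2: stock=49 > 15
  After event 3: stock=41 > 15
  After event 4: stock=47 > 15
  After event 5: stock=36 > 15
  After event 6: stock=16 > 15
  After event 7: stock=23 > 15
  After event 8: stock=15 <= 15 -> ALERT
  After event 9: stock=0 <= 15 -> ALERT
  After event 10: stock=0 <= 15 -> ALERT
  After event 11: stock=0 <= 15 -> ALERT
  After event 12: stock=0 <= 15 -> ALERT
  After event 13: stock=0 <= 15 -> ALERT
Alert events: [8, 9, 10, 11, 12, 13]. Count = 6

Answer: 6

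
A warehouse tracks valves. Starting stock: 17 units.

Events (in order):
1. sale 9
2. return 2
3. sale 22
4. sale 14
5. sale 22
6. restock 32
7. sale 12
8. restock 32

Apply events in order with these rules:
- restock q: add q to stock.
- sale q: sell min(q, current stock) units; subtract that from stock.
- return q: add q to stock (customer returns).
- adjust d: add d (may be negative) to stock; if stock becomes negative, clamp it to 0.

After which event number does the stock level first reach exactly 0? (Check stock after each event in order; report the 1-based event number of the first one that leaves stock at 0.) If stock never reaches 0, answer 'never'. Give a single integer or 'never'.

Answer: 3

Derivation:
Processing events:
Start: stock = 17
  Event 1 (sale 9): sell min(9,17)=9. stock: 17 - 9 = 8. total_sold = 9
  Event 2 (return 2): 8 + 2 = 10
  Event 3 (sale 22): sell min(22,10)=10. stock: 10 - 10 = 0. total_sold = 19
  Event 4 (sale 14): sell min(14,0)=0. stock: 0 - 0 = 0. total_sold = 19
  Event 5 (sale 22): sell min(22,0)=0. stock: 0 - 0 = 0. total_sold = 19
  Event 6 (restock 32): 0 + 32 = 32
  Event 7 (sale 12): sell min(12,32)=12. stock: 32 - 12 = 20. total_sold = 31
  Event 8 (restock 32): 20 + 32 = 52
Final: stock = 52, total_sold = 31

First zero at event 3.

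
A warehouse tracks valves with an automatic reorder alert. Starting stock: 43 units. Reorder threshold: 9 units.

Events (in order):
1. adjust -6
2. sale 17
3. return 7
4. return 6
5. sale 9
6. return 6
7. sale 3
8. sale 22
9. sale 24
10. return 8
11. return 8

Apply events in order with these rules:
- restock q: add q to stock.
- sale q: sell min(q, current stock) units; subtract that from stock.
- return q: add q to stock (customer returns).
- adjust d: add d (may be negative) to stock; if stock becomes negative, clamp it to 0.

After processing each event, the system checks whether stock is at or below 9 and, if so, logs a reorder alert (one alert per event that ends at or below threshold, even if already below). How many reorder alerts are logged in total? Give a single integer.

Processing events:
Start: stock = 43
  Event 1 (adjust -6): 43 + -6 = 37
  Event 2 (sale 17): sell min(17,37)=17. stock: 37 - 17 = 20. total_sold = 17
  Event 3 (return 7): 20 + 7 = 27
  Event 4 (return 6): 27 + 6 = 33
  Event 5 (sale 9): sell min(9,33)=9. stock: 33 - 9 = 24. total_sold = 26
  Event 6 (return 6): 24 + 6 = 30
  Event 7 (sale 3): sell min(3,30)=3. stock: 30 - 3 = 27. total_sold = 29
  Event 8 (sale 22): sell min(22,27)=22. stock: 27 - 22 = 5. total_sold = 51
  Event 9 (sale 24): sell min(24,5)=5. stock: 5 - 5 = 0. total_sold = 56
  Event 10 (return 8): 0 + 8 = 8
  Event 11 (return 8): 8 + 8 = 16
Final: stock = 16, total_sold = 56

Checking against threshold 9:
  After event 1: stock=37 > 9
  After event 2: stock=20 > 9
  After event 3: stock=27 > 9
  After event 4: stock=33 > 9
  After event 5: stock=24 > 9
  After event 6: stock=30 > 9
  After event 7: stock=27 > 9
  After event 8: stock=5 <= 9 -> ALERT
  After event 9: stock=0 <= 9 -> ALERT
  After event 10: stock=8 <= 9 -> ALERT
  After event 11: stock=16 > 9
Alert events: [8, 9, 10]. Count = 3

Answer: 3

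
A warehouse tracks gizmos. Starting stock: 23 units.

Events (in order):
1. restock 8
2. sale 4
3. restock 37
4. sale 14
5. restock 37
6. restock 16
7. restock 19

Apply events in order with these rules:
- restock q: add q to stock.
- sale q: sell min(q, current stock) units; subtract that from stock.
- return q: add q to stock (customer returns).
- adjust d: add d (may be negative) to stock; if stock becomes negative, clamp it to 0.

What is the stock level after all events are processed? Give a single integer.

Answer: 122

Derivation:
Processing events:
Start: stock = 23
  Event 1 (restock 8): 23 + 8 = 31
  Event 2 (sale 4): sell min(4,31)=4. stock: 31 - 4 = 27. total_sold = 4
  Event 3 (restock 37): 27 + 37 = 64
  Event 4 (sale 14): sell min(14,64)=14. stock: 64 - 14 = 50. total_sold = 18
  Event 5 (restock 37): 50 + 37 = 87
  Event 6 (restock 16): 87 + 16 = 103
  Event 7 (restock 19): 103 + 19 = 122
Final: stock = 122, total_sold = 18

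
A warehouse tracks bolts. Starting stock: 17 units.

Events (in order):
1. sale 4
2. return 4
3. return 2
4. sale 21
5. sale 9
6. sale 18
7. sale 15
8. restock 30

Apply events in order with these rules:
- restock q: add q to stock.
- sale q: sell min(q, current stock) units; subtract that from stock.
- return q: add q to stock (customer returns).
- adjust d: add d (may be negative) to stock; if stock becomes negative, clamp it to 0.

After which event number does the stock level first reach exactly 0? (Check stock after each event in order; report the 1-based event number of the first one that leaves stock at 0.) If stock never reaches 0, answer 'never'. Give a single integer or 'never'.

Processing events:
Start: stock = 17
  Event 1 (sale 4): sell min(4,17)=4. stock: 17 - 4 = 13. total_sold = 4
  Event 2 (return 4): 13 + 4 = 17
  Event 3 (return 2): 17 + 2 = 19
  Event 4 (sale 21): sell min(21,19)=19. stock: 19 - 19 = 0. total_sold = 23
  Event 5 (sale 9): sell min(9,0)=0. stock: 0 - 0 = 0. total_sold = 23
  Event 6 (sale 18): sell min(18,0)=0. stock: 0 - 0 = 0. total_sold = 23
  Event 7 (sale 15): sell min(15,0)=0. stock: 0 - 0 = 0. total_sold = 23
  Event 8 (restock 30): 0 + 30 = 30
Final: stock = 30, total_sold = 23

First zero at event 4.

Answer: 4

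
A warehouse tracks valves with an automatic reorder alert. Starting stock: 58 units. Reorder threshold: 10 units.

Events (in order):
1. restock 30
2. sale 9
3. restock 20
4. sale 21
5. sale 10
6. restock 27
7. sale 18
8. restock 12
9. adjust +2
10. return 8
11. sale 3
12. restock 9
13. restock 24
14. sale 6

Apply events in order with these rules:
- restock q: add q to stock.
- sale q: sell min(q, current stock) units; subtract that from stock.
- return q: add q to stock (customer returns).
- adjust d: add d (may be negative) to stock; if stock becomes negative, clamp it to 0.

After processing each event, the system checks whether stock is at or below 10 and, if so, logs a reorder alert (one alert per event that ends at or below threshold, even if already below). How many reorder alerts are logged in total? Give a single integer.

Answer: 0

Derivation:
Processing events:
Start: stock = 58
  Event 1 (restock 30): 58 + 30 = 88
  Event 2 (sale 9): sell min(9,88)=9. stock: 88 - 9 = 79. total_sold = 9
  Event 3 (restock 20): 79 + 20 = 99
  Event 4 (sale 21): sell min(21,99)=21. stock: 99 - 21 = 78. total_sold = 30
  Event 5 (sale 10): sell min(10,78)=10. stock: 78 - 10 = 68. total_sold = 40
  Event 6 (restock 27): 68 + 27 = 95
  Event 7 (sale 18): sell min(18,95)=18. stock: 95 - 18 = 77. total_sold = 58
  Event 8 (restock 12): 77 + 12 = 89
  Event 9 (adjust +2): 89 + 2 = 91
  Event 10 (return 8): 91 + 8 = 99
  Event 11 (sale 3): sell min(3,99)=3. stock: 99 - 3 = 96. total_sold = 61
  Event 12 (restock 9): 96 + 9 = 105
  Event 13 (restock 24): 105 + 24 = 129
  Event 14 (sale 6): sell min(6,129)=6. stock: 129 - 6 = 123. total_sold = 67
Final: stock = 123, total_sold = 67

Checking against threshold 10:
  After event 1: stock=88 > 10
  After event 2: stock=79 > 10
  After event 3: stock=99 > 10
  After event 4: stock=78 > 10
  After event 5: stock=68 > 10
  After event 6: stock=95 > 10
  After event 7: stock=77 > 10
  After event 8: stock=89 > 10
  After event 9: stock=91 > 10
  After event 10: stock=99 > 10
  After event 11: stock=96 > 10
  After event 12: stock=105 > 10
  After event 13: stock=129 > 10
  After event 14: stock=123 > 10
Alert events: []. Count = 0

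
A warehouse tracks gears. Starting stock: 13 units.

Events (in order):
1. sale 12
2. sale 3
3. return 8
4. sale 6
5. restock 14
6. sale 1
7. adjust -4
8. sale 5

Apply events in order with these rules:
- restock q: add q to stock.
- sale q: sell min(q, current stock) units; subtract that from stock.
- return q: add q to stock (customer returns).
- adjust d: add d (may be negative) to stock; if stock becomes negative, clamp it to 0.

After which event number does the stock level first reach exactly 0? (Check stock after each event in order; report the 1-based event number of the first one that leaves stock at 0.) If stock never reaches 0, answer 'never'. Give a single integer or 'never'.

Answer: 2

Derivation:
Processing events:
Start: stock = 13
  Event 1 (sale 12): sell min(12,13)=12. stock: 13 - 12 = 1. total_sold = 12
  Event 2 (sale 3): sell min(3,1)=1. stock: 1 - 1 = 0. total_sold = 13
  Event 3 (return 8): 0 + 8 = 8
  Event 4 (sale 6): sell min(6,8)=6. stock: 8 - 6 = 2. total_sold = 19
  Event 5 (restock 14): 2 + 14 = 16
  Event 6 (sale 1): sell min(1,16)=1. stock: 16 - 1 = 15. total_sold = 20
  Event 7 (adjust -4): 15 + -4 = 11
  Event 8 (sale 5): sell min(5,11)=5. stock: 11 - 5 = 6. total_sold = 25
Final: stock = 6, total_sold = 25

First zero at event 2.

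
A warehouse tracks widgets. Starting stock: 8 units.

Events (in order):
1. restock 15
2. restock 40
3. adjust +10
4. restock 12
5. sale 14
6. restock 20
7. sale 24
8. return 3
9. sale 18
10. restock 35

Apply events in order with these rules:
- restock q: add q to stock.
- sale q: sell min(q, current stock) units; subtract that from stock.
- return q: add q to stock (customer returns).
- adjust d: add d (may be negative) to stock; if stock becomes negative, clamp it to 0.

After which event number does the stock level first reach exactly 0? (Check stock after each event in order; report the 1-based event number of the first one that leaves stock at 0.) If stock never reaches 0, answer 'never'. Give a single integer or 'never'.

Processing events:
Start: stock = 8
  Event 1 (restock 15): 8 + 15 = 23
  Event 2 (restock 40): 23 + 40 = 63
  Event 3 (adjust +10): 63 + 10 = 73
  Event 4 (restock 12): 73 + 12 = 85
  Event 5 (sale 14): sell min(14,85)=14. stock: 85 - 14 = 71. total_sold = 14
  Event 6 (restock 20): 71 + 20 = 91
  Event 7 (sale 24): sell min(24,91)=24. stock: 91 - 24 = 67. total_sold = 38
  Event 8 (return 3): 67 + 3 = 70
  Event 9 (sale 18): sell min(18,70)=18. stock: 70 - 18 = 52. total_sold = 56
  Event 10 (restock 35): 52 + 35 = 87
Final: stock = 87, total_sold = 56

Stock never reaches 0.

Answer: never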